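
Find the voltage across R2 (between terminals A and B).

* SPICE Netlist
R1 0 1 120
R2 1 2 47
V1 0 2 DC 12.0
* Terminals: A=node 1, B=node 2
R1 and R2 are in series across V1 (node 0 → node 1 → node 2), and the output A–B is taken across R2, so this is a voltage divider.
Series current: I = V1/(R1 + R2) = 12/(120 + 47) = 12/167 = 0.07186 A
V_R2 = I × R2 = V1 × R2/(R1 + R2) = 12 × 47/167 = 3.377 V

Final answer: 3.377 V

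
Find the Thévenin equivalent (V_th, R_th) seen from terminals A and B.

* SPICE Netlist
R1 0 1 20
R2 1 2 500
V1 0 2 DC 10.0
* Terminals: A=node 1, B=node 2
Step 1 — V_th is the open-circuit voltage V_A - V_B (nothing connected across the terminals).
Nodal analysis, taking node 2 as the 0 V reference.
Source V1 fixes V_0 = 10 V.
KCL at each unknown node (sum of currents leaving = 0; resistances in Ω):
  Node 1: (V_1 - 10)/20 + (V_1 - 0)/500 = 0
Collecting terms: 0.052 × V_1 = 0.5  =>  V_1 = 9.615 V
V_th = V_1 - V_2 = 9.615 - 0 = 9.615 V
Step 2 — R_th: zero the source — replace V1 by a short circuit (node 2 merges into node 0) — and find the resistance seen between A (node 1) and B (node 0).
Reduce the network between node 1 (A) and node 0 (B) by series/parallel combination:
  Rp1 = R1 ‖ R2 (parallel, both between nodes 0 and 1) = 1/(1/20 + 1/500) = 19.23 Ω
R_th = 19.23 Ω

Final answer: V_th = 9.615 V, R_th = 19.23 Ω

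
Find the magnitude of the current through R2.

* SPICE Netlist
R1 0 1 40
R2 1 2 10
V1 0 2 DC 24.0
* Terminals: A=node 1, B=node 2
Nodal analysis, taking node 2 as the 0 V reference.
Source V1 fixes V_0 = 24 V.
KCL at each unknown node (sum of currents leaving = 0; resistances in Ω):
  Node 1: (V_1 - 24)/40 + (V_1 - 0)/10 = 0
Collecting terms: 0.125 × V_1 = 0.6  =>  V_1 = 4.8 V
I_R2 = (V_1 - V_2)/R2 = (4.8 - 0)/10 = 0.48 A
|I_R2| = 0.48 A

Final answer: |I_R2| = 0.48 A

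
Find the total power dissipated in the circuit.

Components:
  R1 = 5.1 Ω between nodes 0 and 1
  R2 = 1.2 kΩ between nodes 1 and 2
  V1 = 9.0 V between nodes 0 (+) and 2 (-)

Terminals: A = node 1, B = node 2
Nodal analysis, taking node 2 as the 0 V reference.
Source V1 fixes V_0 = 9 V.
KCL at each unknown node (sum of currents leaving = 0; resistances in Ω):
  Node 1: (V_1 - 9)/5.1 + (V_1 - 0)/1200 = 0
Collecting terms: 0.1969 × V_1 = 1.765  =>  V_1 = 8.962 V
Power in each resistor, P = (ΔV)²/R:
  P_R1 = (9 - 8.962)²/5.1 = 0.0002845 W
  P_R2 = (8.962 - 0)²/1200 = 0.06693 W
P_total = P_R1 + P_R2 = 0.06721 W

Final answer: 0.06721 W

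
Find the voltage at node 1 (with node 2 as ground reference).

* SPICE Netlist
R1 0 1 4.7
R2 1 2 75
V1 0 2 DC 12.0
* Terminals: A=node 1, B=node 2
Nodal analysis, taking node 2 as the 0 V reference.
Source V1 fixes V_0 = 12 V.
KCL at each unknown node (sum of currents leaving = 0; resistances in Ω):
  Node 1: (V_1 - 12)/4.7 + (V_1 - 0)/75 = 0
Collecting terms: 0.2261 × V_1 = 2.553  =>  V_1 = 11.29 V
The requested potential is V_1 = 11.29 V.

Final answer: V_1 = 11.29 V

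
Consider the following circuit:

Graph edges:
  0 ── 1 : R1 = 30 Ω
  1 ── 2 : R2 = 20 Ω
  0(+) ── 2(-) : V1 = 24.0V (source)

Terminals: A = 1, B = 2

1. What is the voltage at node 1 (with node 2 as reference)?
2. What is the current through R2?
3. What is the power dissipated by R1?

Nodal analysis, taking node 2 as the 0 V reference.
Source V1 fixes V_0 = 24 V.
KCL at each unknown node (sum of currents leaving = 0; resistances in Ω):
  Node 1: (V_1 - 24)/30 + (V_1 - 0)/20 = 0
Collecting terms: 0.08333 × V_1 = 0.8  =>  V_1 = 9.6 V
Part 1:
  Read off the nodal solution: V_1 = 9.6 V
Part 2:
  I_R2 = (V_1 - V_2)/R2 = (9.6 - 0)/20 = 0.48 A
  Magnitude: I_R2 = 0.48 A
Part 3:
  I_R1 = (V_0 - V_1)/R1 = (24 - 9.6)/30 = 0.48 A
  P_R1 = I_R1² × R1 = (0.48)² × 30 = 6.912 W

Final answers:
1. V_1 = 9.6 V
2. I_R2 = 0.48 A
3. P_R1 = 6.912 W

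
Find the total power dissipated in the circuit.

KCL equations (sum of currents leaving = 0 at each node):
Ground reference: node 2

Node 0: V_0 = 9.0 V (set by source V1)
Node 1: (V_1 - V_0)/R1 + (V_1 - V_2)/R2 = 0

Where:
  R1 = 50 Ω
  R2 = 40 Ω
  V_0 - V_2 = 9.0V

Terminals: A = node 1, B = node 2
Nodal analysis, taking node 2 as the 0 V reference.
Source V1 fixes V_0 = 9 V.
KCL at each unknown node (sum of currents leaving = 0; resistances in Ω):
  Node 1: (V_1 - 9)/50 + (V_1 - 0)/40 = 0
Collecting terms: 0.045 × V_1 = 0.18  =>  V_1 = 4 V
Power in each resistor, P = (ΔV)²/R:
  P_R1 = (9 - 4)²/50 = 0.5 W
  P_R2 = (4 - 0)²/40 = 0.4 W
P_total = P_R1 + P_R2 = 0.9 W

Final answer: 0.9 W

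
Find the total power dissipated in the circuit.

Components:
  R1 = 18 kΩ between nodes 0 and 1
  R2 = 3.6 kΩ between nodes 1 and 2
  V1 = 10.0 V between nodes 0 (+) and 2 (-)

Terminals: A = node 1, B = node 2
Nodal analysis, taking node 2 as the 0 V reference.
Source V1 fixes V_0 = 10 V.
KCL at each unknown node (sum of currents leaving = 0; resistances in Ω):
  Node 1: (V_1 - 10)/18000 + (V_1 - 0)/3600 = 0
Collecting terms: 0.0003333 × V_1 = 0.0005556  =>  V_1 = 1.667 V
Power in each resistor, P = (ΔV)²/R:
  P_R1 = (10 - 1.667)²/18000 = 0.003858 W
  P_R2 = (1.667 - 0)²/3600 = 0.0007716 W
P_total = P_R1 + P_R2 = 0.00463 W

Final answer: 0.00463 W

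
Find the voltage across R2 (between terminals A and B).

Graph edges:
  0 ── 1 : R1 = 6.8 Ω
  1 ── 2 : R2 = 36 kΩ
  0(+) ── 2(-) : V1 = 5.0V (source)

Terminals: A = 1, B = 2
R1 and R2 are in series across V1 (node 0 → node 1 → node 2), and the output A–B is taken across R2, so this is a voltage divider.
Series current: I = V1/(R1 + R2) = 5/(6.8 + 36000) = 5/36010 = 0.0001389 A
V_R2 = I × R2 = V1 × R2/(R1 + R2) = 5 × 36000/36010 = 4.999 V

Final answer: 4.999 V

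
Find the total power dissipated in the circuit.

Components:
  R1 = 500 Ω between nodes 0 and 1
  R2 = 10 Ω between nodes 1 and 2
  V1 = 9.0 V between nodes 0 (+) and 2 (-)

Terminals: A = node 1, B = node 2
Nodal analysis, taking node 2 as the 0 V reference.
Source V1 fixes V_0 = 9 V.
KCL at each unknown node (sum of currents leaving = 0; resistances in Ω):
  Node 1: (V_1 - 9)/500 + (V_1 - 0)/10 = 0
Collecting terms: 0.102 × V_1 = 0.018  =>  V_1 = 0.1765 V
Power in each resistor, P = (ΔV)²/R:
  P_R1 = (9 - 0.1765)²/500 = 0.1557 W
  P_R2 = (0.1765 - 0)²/10 = 0.003114 W
P_total = P_R1 + P_R2 = 0.1588 W

Final answer: 0.1588 W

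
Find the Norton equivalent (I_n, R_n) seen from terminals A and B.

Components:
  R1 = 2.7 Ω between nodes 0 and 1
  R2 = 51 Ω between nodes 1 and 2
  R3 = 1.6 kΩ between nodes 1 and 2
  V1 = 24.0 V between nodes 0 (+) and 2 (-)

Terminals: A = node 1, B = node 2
Find the Thévenin equivalent first; then I_n = V_th/R_th and R_n = R_th.
Step 1 — V_th is the open-circuit voltage V_A - V_B (nothing connected across the terminals).
Nodal analysis, taking node 2 as the 0 V reference.
Source V1 fixes V_0 = 24 V.
KCL at each unknown node (sum of currents leaving = 0; resistances in Ω):
  Node 1: (V_1 - 24)/2.7 + (V_1 - 0)/51 + (V_1 - 0)/1600 = 0
Collecting terms: 0.3906 × V_1 = 8.889  =>  V_1 = 22.76 V
V_th = V_1 - V_2 = 22.76 - 0 = 22.76 V
Step 2 — R_th: zero the source — replace V1 by a short circuit (node 2 merges into node 0) — and find the resistance seen between A (node 1) and B (node 0).
Reduce the network between node 1 (A) and node 0 (B) by series/parallel combination:
  Rp1 = R1 ‖ R2 ‖ R3 (parallel, all between nodes 0 and 1) = 1/(1/2.7 + 1/51 + 1/1600) = 2.56 Ω
R_th = 2.56 Ω
I_n = V_th/R_th = 22.76/2.56 = 8.889 A, and R_n = R_th = 2.56 Ω

Final answer: I_n = 8.889 A, R_n = 2.56 Ω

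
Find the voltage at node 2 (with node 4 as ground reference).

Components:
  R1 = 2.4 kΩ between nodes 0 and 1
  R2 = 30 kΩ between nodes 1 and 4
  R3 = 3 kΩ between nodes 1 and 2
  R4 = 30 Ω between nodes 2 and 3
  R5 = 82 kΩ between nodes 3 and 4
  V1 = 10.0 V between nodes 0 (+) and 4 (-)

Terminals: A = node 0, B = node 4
Nodal analysis, taking node 4 as the 0 V reference.
Source V1 fixes V_0 = 10 V.
KCL at each unknown node (sum of currents leaving = 0; resistances in Ω):
  Node 1: (V_1 - 10)/2400 + (V_1 - 0)/30000 + (V_1 - V_2)/3000 = 0
  Node 2: (V_2 - V_1)/3000 + (V_2 - V_3)/30 = 0
  Node 3: (V_3 - V_2)/30 + (V_3 - 0)/82000 = 0
Collecting terms (coefficients in siemens):
  0.0007833·V_1 - 0.0003333·V_2 = 0.004167
  0.03367·V_2 - 0.0003333·V_1 - 0.03333·V_3 = 0
  0.03335·V_3 - 0.03333·V_2 = 0
Solving these 3 simultaneous equations (Gaussian elimination) gives:
  V_1 = 9.023 V, V_2 = 8.705 V, V_3 = 8.702 V
The requested potential is V_2 = 8.705 V.

Final answer: V_2 = 8.705 V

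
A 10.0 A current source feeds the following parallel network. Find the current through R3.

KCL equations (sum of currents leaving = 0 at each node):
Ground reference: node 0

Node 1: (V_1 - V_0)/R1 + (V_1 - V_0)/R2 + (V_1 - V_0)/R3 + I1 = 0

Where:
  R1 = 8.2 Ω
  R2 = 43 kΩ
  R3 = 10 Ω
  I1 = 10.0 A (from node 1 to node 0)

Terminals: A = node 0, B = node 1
All resistors sit directly between nodes 0 and 1, so they are in parallel and share one voltage V; the full source current 10 A splits among them.
1/R_par = 1/8.2 + 1/43000 + 1/10 = 0.222 S  =>  R_par = 4.505 Ω
V = I × R_par = 10 × 4.505 = 45.05 V
I_R3 = V/R3 = 45.05/10 = 4.505 A

Final answer: 4.505 A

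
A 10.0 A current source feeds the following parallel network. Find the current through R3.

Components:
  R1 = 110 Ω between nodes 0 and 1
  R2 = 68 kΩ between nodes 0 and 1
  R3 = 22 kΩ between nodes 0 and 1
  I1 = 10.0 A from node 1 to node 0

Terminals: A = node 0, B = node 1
All resistors sit directly between nodes 0 and 1, so they are in parallel and share one voltage V; the full source current 10 A splits among them.
1/R_par = 1/110 + 1/68000 + 1/22000 = 0.009151 S  =>  R_par = 109.3 Ω
V = I × R_par = 10 × 109.3 = 1093 V
I_R3 = V/R3 = 1093/22000 = 0.04967 A

Final answer: 0.04967 A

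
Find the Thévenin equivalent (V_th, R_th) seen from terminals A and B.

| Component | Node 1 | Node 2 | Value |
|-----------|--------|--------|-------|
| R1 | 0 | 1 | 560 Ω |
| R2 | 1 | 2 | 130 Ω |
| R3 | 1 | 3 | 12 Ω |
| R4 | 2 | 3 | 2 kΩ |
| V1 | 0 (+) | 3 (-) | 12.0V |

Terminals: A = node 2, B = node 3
Step 1 — V_th is the open-circuit voltage V_A - V_B (nothing connected across the terminals).
Nodal analysis, taking node 3 as the 0 V reference.
Source V1 fixes V_0 = 12 V.
KCL at each unknown node (sum of currents leaving = 0; resistances in Ω):
  Node 1: (V_1 - 12)/560 + (V_1 - V_2)/130 + (V_1 - 0)/12 = 0
  Node 2: (V_2 - V_1)/130 + (V_2 - 0)/2000 = 0
Collecting terms (coefficients in siemens):
  0.09281·V_1 - 0.007692·V_2 = 0.02143
  0.008192·V_2 - 0.007692·V_1 = 0
Determinant D = (0.09281)(0.008192) - (-0.007692)(-0.007692) = 0.0007012
V_1 = [(0.02143)(0.008192) - (-0.007692)(0)]/D = 0.2504 V
V_2 = [(0.09281)(0) - (0.02143)(-0.007692)]/D = 0.2351 V
V_th = V_2 - V_3 = 0.2351 - 0 = 0.2351 V
Step 2 — R_th: zero the source — replace V1 by a short circuit (node 3 merges into node 0) — and find the resistance seen between A (node 2) and B (node 0).
Reduce the network between node 2 (A) and node 0 (B) by series/parallel combination:
  Rp1 = R1 ‖ R3 (parallel, both between nodes 0 and 1) = 1/(1/560 + 1/12) = 11.75 Ω
  Rs1 = R2 + Rp1 (series, joined only at node 1) = 130 + 11.75 = 141.7 Ω
  Rp2 = R4 ‖ Rs1 (parallel, both between nodes 0 and 2) = 1/(1/2000 + 1/141.7) = 132.4 Ω
R_th = 132.4 Ω

Final answer: V_th = 0.2351 V, R_th = 132.4 Ω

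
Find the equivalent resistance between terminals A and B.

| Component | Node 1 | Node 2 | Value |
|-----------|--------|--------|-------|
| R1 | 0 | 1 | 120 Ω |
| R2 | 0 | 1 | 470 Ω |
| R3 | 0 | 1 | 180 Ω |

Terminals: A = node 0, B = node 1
Reduce the network between node 0 (A) and node 1 (B) by series/parallel combination:
  Rp1 = R1 ‖ R2 ‖ R3 (parallel, all between nodes 0 and 1) = 1/(1/120 + 1/470 + 1/180) = 62.44 Ω
R_eq = 62.44 Ω

Final answer: 62.44 Ω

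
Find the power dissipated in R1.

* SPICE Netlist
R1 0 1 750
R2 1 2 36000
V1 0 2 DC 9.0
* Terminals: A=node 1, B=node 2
Nodal analysis, taking node 2 as the 0 V reference.
Source V1 fixes V_0 = 9 V.
KCL at each unknown node (sum of currents leaving = 0; resistances in Ω):
  Node 1: (V_1 - 9)/750 + (V_1 - 0)/36000 = 0
Collecting terms: 0.001361 × V_1 = 0.012  =>  V_1 = 8.816 V
I_R1 = (V_0 - V_1)/R1 = (9 - 8.816)/750 = 0.0002449 A
P_R1 = I_R1² × R1 = (0.0002449)² × 750 = 0.00004498 W

Final answer: 4.498e-05 W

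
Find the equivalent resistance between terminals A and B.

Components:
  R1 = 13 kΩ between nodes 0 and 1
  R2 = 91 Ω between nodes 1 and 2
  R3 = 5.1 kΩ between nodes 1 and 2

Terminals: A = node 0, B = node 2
Reduce the network between node 0 (A) and node 2 (B) by series/parallel combination:
  Rp1 = R2 ‖ R3 (parallel, both between nodes 1 and 2) = 1/(1/91 + 1/5100) = 89.4 Ω
  Rs1 = R1 + Rp1 (series, joined only at node 1) = 13000 + 89.4 = 13090 Ω
R_eq = 13.09 kΩ

Final answer: 13.09 kΩ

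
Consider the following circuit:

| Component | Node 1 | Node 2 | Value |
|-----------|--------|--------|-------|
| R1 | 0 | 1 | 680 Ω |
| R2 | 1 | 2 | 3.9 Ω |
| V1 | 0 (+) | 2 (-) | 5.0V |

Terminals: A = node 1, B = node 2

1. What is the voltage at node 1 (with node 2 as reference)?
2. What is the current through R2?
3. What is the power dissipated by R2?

Nodal analysis, taking node 2 as the 0 V reference.
Source V1 fixes V_0 = 5 V.
KCL at each unknown node (sum of currents leaving = 0; resistances in Ω):
  Node 1: (V_1 - 5)/680 + (V_1 - 0)/3.9 = 0
Collecting terms: 0.2579 × V_1 = 0.007353  =>  V_1 = 0.02851 V
Part 1:
  Read off the nodal solution: V_1 = 0.02851 V
Part 2:
  I_R2 = (V_1 - V_2)/R2 = (0.02851 - 0)/3.9 = 0.007311 A
  Magnitude: I_R2 = 0.007311 A
Part 3:
  I_R2 = (V_1 - V_2)/R2 = (0.02851 - 0)/3.9 = 0.007311 A
  P_R2 = I_R2² × R2 = (0.007311)² × 3.9 = 0.0002085 W

Final answers:
1. V_1 = 0.02851 V
2. I_R2 = 0.007311 A
3. P_R2 = 0.0002085 W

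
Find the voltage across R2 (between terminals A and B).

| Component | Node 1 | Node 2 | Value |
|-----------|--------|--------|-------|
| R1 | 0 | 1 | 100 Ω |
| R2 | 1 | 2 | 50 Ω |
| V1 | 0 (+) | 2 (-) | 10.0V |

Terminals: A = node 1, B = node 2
R1 and R2 are in series across V1 (node 0 → node 1 → node 2), and the output A–B is taken across R2, so this is a voltage divider.
Series current: I = V1/(R1 + R2) = 10/(100 + 50) = 10/150 = 0.06667 A
V_R2 = I × R2 = V1 × R2/(R1 + R2) = 10 × 50/150 = 3.333 V

Final answer: 3.333 V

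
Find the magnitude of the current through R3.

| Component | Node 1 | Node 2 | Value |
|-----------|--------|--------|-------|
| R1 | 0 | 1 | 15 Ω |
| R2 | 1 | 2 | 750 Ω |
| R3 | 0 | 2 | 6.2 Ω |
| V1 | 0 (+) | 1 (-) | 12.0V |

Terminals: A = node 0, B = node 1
Nodal analysis, taking node 1 as the 0 V reference.
Source V1 fixes V_0 = 12 V.
KCL at each unknown node (sum of currents leaving = 0; resistances in Ω):
  Node 2: (V_2 - 0)/750 + (V_2 - 12)/6.2 = 0
Collecting terms: 0.1626 × V_2 = 1.935  =>  V_2 = 11.9 V
I_R3 = (V_0 - V_2)/R3 = (12 - 11.9)/6.2 = 0.01587 A
|I_R3| = 0.01587 A

Final answer: |I_R3| = 0.01587 A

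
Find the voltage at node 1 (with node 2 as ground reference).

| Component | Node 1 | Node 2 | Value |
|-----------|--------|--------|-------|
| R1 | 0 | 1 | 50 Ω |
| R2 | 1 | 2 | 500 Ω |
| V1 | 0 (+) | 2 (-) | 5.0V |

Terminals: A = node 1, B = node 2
Nodal analysis, taking node 2 as the 0 V reference.
Source V1 fixes V_0 = 5 V.
KCL at each unknown node (sum of currents leaving = 0; resistances in Ω):
  Node 1: (V_1 - 5)/50 + (V_1 - 0)/500 = 0
Collecting terms: 0.022 × V_1 = 0.1  =>  V_1 = 4.545 V
The requested potential is V_1 = 4.545 V.

Final answer: V_1 = 4.545 V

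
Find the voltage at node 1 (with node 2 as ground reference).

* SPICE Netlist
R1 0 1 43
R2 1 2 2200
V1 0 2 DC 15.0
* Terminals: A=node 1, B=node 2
Nodal analysis, taking node 2 as the 0 V reference.
Source V1 fixes V_0 = 15 V.
KCL at each unknown node (sum of currents leaving = 0; resistances in Ω):
  Node 1: (V_1 - 15)/43 + (V_1 - 0)/2200 = 0
Collecting terms: 0.02371 × V_1 = 0.3488  =>  V_1 = 14.71 V
The requested potential is V_1 = 14.71 V.

Final answer: V_1 = 14.71 V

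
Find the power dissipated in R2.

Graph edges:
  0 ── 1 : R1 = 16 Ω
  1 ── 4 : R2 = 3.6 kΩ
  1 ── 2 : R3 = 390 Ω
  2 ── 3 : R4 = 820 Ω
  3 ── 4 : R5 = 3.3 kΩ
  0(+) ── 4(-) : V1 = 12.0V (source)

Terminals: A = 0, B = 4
Nodal analysis, taking node 4 as the 0 V reference.
Source V1 fixes V_0 = 12 V.
KCL at each unknown node (sum of currents leaving = 0; resistances in Ω):
  Node 1: (V_1 - 12)/16 + (V_1 - 0)/3600 + (V_1 - V_2)/390 = 0
  Node 2: (V_2 - V_1)/390 + (V_2 - V_3)/820 = 0
  Node 3: (V_3 - V_2)/820 + (V_3 - 0)/3300 = 0
Collecting terms (coefficients in siemens):
  0.06534·V_1 - 0.002564·V_2 = 0.75
  0.003784·V_2 - 0.002564·V_1 - 0.00122·V_3 = 0
  0.001523·V_3 - 0.00122·V_2 = 0
Solving these 3 simultaneous equations (Gaussian elimination) gives:
  V_1 = 11.9 V, V_2 = 10.88 V, V_3 = 8.711 V
I_R2 = (V_1 - V_4)/R2 = (11.9 - 0)/3600 = 0.003307 A
P_R2 = I_R2² × R2 = (0.003307)² × 3600 = 0.03937 W

Final answer: 0.03937 W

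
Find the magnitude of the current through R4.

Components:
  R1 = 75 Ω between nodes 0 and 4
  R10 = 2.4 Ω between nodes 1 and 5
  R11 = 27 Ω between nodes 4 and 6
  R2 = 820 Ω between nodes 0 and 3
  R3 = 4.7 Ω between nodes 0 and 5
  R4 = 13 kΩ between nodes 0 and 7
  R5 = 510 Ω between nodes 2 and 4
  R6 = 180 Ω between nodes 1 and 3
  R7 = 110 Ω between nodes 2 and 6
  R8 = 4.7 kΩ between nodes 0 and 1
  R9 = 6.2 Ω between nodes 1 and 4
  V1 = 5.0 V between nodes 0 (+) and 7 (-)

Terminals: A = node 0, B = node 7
Nodal analysis, taking node 7 as the 0 V reference.
Source V1 fixes V_0 = 5 V.
KCL at each unknown node (sum of currents leaving = 0; resistances in Ω):
  Node 1: (V_1 - V_3)/180 + (V_1 - 5)/4700 + (V_1 - V_4)/6.2 + (V_1 - V_5)/2.4 = 0
  Node 2: (V_2 - V_4)/510 + (V_2 - V_6)/110 = 0
  Node 3: (V_3 - 5)/820 + (V_3 - V_1)/180 = 0
  Node 4: (V_4 - 5)/75 + (V_4 - V_2)/510 + (V_4 - V_1)/6.2 + (V_4 - V_6)/27 = 0
  Node 5: (V_5 - 5)/4.7 + (V_5 - V_1)/2.4 = 0
  Node 6: (V_6 - V_2)/110 + (V_6 - V_4)/27 = 0
Collecting terms (coefficients in siemens):
  0.5837·V_1 - 0.005556·V_3 - 0.1613·V_4 - 0.4167·V_5 = 0.001064
  0.01105·V_2 - 0.001961·V_4 - 0.009091·V_6 = 0
  0.006775·V_3 - 0.005556·V_1 = 0.006098
  0.2136·V_4 - 0.1613·V_1 - 0.001961·V_2 - 0.03704·V_6 = 0.06667
  0.6294·V_5 - 0.4167·V_1 = 1.064
  0.04613·V_6 - 0.009091·V_2 - 0.03704·V_4 = 0
Solving these 6 simultaneous equations (Gaussian elimination) gives:
  V_1 = 5 V, V_2 = 5 V, V_3 = 5 V, V_4 = 5 V
  V_5 = 5 V, V_6 = 5 V
I_R4 = (V_0 - V_7)/R4 = (5 - 0)/13000 = 0.0003846 A
|I_R4| = 0.0003846 A

Final answer: |I_R4| = 0.0003846 A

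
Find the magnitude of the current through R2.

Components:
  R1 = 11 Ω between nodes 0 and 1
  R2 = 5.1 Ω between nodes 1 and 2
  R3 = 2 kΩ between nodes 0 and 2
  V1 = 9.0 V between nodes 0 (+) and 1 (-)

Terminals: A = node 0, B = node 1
Nodal analysis, taking node 1 as the 0 V reference.
Source V1 fixes V_0 = 9 V.
KCL at each unknown node (sum of currents leaving = 0; resistances in Ω):
  Node 2: (V_2 - 0)/5.1 + (V_2 - 9)/2000 = 0
Collecting terms: 0.1966 × V_2 = 0.0045  =>  V_2 = 0.02289 V
I_R2 = (V_1 - V_2)/R2 = (0 - 0.02289)/5.1 = -0.004489 A
|I_R2| = 0.004489 A

Final answer: |I_R2| = 0.004489 A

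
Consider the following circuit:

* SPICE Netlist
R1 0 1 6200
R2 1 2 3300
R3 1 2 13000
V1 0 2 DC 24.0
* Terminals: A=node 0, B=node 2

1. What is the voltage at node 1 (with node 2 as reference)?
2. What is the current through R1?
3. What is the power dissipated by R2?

Nodal analysis, taking node 2 as the 0 V reference.
Source V1 fixes V_0 = 24 V.
KCL at each unknown node (sum of currents leaving = 0; resistances in Ω):
  Node 1: (V_1 - 24)/6200 + (V_1 - 0)/3300 + (V_1 - 0)/13000 = 0
Collecting terms: 0.0005412 × V_1 = 0.003871  =>  V_1 = 7.152 V
Part 1:
  Read off the nodal solution: V_1 = 7.152 V
Part 2:
  I_R1 = (V_0 - V_1)/R1 = (24 - 7.152)/6200 = 0.002717 A
  Magnitude: I_R1 = 0.002717 A
Part 3:
  I_R2 = (V_1 - V_2)/R2 = (7.152 - 0)/3300 = 0.002167 A
  P_R2 = I_R2² × R2 = (0.002167)² × 3300 = 0.0155 W

Final answers:
1. V_1 = 7.152 V
2. I_R1 = 0.002717 A
3. P_R2 = 0.0155 W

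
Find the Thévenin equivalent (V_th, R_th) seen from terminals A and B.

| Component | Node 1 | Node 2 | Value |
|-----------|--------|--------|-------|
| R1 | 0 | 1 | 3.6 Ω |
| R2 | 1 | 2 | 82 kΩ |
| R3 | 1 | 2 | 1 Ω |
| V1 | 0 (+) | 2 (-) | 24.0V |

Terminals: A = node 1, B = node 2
Step 1 — V_th is the open-circuit voltage V_A - V_B (nothing connected across the terminals).
Nodal analysis, taking node 2 as the 0 V reference.
Source V1 fixes V_0 = 24 V.
KCL at each unknown node (sum of currents leaving = 0; resistances in Ω):
  Node 1: (V_1 - 24)/3.6 + (V_1 - 0)/82000 + (V_1 - 0)/1 = 0
Collecting terms: 1.278 × V_1 = 6.667  =>  V_1 = 5.217 V
V_th = V_1 - V_2 = 5.217 - 0 = 5.217 V
Step 2 — R_th: zero the source — replace V1 by a short circuit (node 2 merges into node 0) — and find the resistance seen between A (node 1) and B (node 0).
Reduce the network between node 1 (A) and node 0 (B) by series/parallel combination:
  Rp1 = R1 ‖ R2 ‖ R3 (parallel, all between nodes 0 and 1) = 1/(1/3.6 + 1/82000 + 1/1) = 0.7826 Ω
R_th = 0.7826 Ω

Final answer: V_th = 5.217 V, R_th = 0.7826 Ω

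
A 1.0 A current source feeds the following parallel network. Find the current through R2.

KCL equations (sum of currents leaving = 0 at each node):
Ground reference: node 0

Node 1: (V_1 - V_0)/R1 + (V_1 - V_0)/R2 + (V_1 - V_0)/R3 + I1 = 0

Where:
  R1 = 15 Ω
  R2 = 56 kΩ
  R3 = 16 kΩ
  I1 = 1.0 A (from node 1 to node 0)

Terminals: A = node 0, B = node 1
All resistors sit directly between nodes 0 and 1, so they are in parallel and share one voltage V; the full source current 1 A splits among them.
1/R_par = 1/15 + 1/56000 + 1/16000 = 0.06675 S  =>  R_par = 14.98 Ω
V = I × R_par = 1 × 14.98 = 14.98 V
I_R2 = V/R2 = 14.98/56000 = 0.0002675 A

Final answer: 0.0002675 A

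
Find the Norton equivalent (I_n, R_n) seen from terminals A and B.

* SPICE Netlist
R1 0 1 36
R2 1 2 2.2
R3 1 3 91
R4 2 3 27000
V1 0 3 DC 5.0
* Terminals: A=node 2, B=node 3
Find the Thévenin equivalent first; then I_n = V_th/R_th and R_n = R_th.
Step 1 — V_th is the open-circuit voltage V_A - V_B (nothing connected across the terminals).
Nodal analysis, taking node 3 as the 0 V reference.
Source V1 fixes V_0 = 5 V.
KCL at each unknown node (sum of currents leaving = 0; resistances in Ω):
  Node 1: (V_1 - 5)/36 + (V_1 - V_2)/2.2 + (V_1 - 0)/91 = 0
  Node 2: (V_2 - V_1)/2.2 + (V_2 - 0)/27000 = 0
Collecting terms (coefficients in siemens):
  0.4933·V_1 - 0.4545·V_2 = 0.1389
  0.4546·V_2 - 0.4545·V_1 = 0
Determinant D = (0.4933)(0.4546) - (-0.4545)(-0.4545) = 0.01764
V_1 = [(0.1389)(0.4546) - (-0.4545)(0)]/D = 3.579 V
V_2 = [(0.4933)(0) - (0.1389)(-0.4545)]/D = 3.579 V
V_th = V_2 - V_3 = 3.579 - 0 = 3.579 V
Step 2 — R_th: zero the source — replace V1 by a short circuit (node 3 merges into node 0) — and find the resistance seen between A (node 2) and B (node 0).
Reduce the network between node 2 (A) and node 0 (B) by series/parallel combination:
  Rp1 = R1 ‖ R3 (parallel, both between nodes 0 and 1) = 1/(1/36 + 1/91) = 25.8 Ω
  Rs1 = R2 + Rp1 (series, joined only at node 1) = 2.2 + 25.8 = 28 Ω
  Rp2 = R4 ‖ Rs1 (parallel, both between nodes 0 and 2) = 1/(1/27000 + 1/28) = 27.97 Ω
R_th = 27.97 Ω
I_n = V_th/R_th = 3.579/27.97 = 0.128 A, and R_n = R_th = 27.97 Ω

Final answer: I_n = 0.128 A, R_n = 27.97 Ω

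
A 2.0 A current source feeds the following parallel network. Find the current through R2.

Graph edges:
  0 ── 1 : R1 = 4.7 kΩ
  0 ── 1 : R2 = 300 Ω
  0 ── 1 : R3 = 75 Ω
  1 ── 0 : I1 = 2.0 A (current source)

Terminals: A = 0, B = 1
All resistors sit directly between nodes 0 and 1, so they are in parallel and share one voltage V; the full source current 2 A splits among them.
1/R_par = 1/4700 + 1/300 + 1/75 = 0.01688 S  =>  R_par = 59.24 Ω
V = I × R_par = 2 × 59.24 = 118.5 V
I_R2 = V/R2 = 118.5/300 = 0.395 A

Final answer: 0.395 A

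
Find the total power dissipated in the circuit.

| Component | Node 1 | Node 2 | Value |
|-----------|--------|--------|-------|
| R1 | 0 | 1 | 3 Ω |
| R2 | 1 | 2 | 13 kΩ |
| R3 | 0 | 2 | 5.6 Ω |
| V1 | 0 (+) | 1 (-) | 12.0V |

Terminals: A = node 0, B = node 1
Nodal analysis, taking node 1 as the 0 V reference.
Source V1 fixes V_0 = 12 V.
KCL at each unknown node (sum of currents leaving = 0; resistances in Ω):
  Node 2: (V_2 - 0)/13000 + (V_2 - 12)/5.6 = 0
Collecting terms: 0.1786 × V_2 = 2.143  =>  V_2 = 11.99 V
Power in each resistor, P = (ΔV)²/R:
  P_R1 = (12 - 0)²/3 = 48 W
  P_R2 = (0 - 11.99)²/13000 = 0.01107 W
  P_R3 = (12 - 11.99)²/5.6 = 0.000004767 W
P_total = P_R1 + P_R2 + P_R3 = 48.01 W

Final answer: 48.01 W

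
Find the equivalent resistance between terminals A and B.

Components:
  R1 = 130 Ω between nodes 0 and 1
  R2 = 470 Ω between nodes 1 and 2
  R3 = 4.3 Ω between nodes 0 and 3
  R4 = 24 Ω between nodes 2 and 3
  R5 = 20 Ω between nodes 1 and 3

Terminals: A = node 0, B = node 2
The network is not a plain series/parallel combination. Inject a 1 A test current into terminal A (node 0) and return it from terminal B (node 2); then R_eq = V_A / (1 A).
Nodal analysis, taking node 2 as the 0 V reference.
Current source I_test pushes 1 A into node 0 and draws it out of node 2.
KCL at each unknown node (sum of currents leaving = 0; resistances in Ω):
  Node 0: (V_0 - V_1)/130 + (V_0 - V_3)/4.3 - 1 = 0
  Node 1: (V_1 - V_0)/130 + (V_1 - 0)/470 + (V_1 - V_3)/20 = 0
  Node 3: (V_3 - V_0)/4.3 + (V_3 - V_1)/20 + (V_3 - 0)/24 = 0
Collecting terms (coefficients in siemens):
  0.2403·V_0 - 0.007692·V_1 - 0.2326·V_3 = 1
  0.05982·V_1 - 0.007692·V_0 - 0.05·V_3 = 0
  0.3242·V_3 - 0.2326·V_0 - 0.05·V_1 = 0
Solving these 3 simultaneous equations (Gaussian elimination) gives:
  V_0 = 27 V, V_1 = 22.57 V, V_3 = 22.85 V
R_eq = V_0 / 1 A = 27 Ω

Final answer: 27 Ω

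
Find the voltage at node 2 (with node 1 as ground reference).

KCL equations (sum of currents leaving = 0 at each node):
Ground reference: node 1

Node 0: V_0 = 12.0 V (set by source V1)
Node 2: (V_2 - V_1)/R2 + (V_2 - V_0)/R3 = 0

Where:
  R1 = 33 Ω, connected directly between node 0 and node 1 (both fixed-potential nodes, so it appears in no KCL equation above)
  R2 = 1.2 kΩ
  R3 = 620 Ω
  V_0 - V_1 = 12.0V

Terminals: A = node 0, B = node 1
Nodal analysis, taking node 1 as the 0 V reference.
Source V1 fixes V_0 = 12 V.
KCL at each unknown node (sum of currents leaving = 0; resistances in Ω):
  Node 2: (V_2 - 0)/1200 + (V_2 - 12)/620 = 0
Collecting terms: 0.002446 × V_2 = 0.01935  =>  V_2 = 7.912 V
The requested potential is V_2 = 7.912 V.

Final answer: V_2 = 7.912 V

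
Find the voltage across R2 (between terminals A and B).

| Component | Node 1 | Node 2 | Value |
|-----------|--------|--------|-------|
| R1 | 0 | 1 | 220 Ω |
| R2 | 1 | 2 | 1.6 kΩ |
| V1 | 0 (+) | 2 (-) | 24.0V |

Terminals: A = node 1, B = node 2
R1 and R2 are in series across V1 (node 0 → node 1 → node 2), and the output A–B is taken across R2, so this is a voltage divider.
Series current: I = V1/(R1 + R2) = 24/(220 + 1600) = 24/1820 = 0.01319 A
V_R2 = I × R2 = V1 × R2/(R1 + R2) = 24 × 1600/1820 = 21.1 V

Final answer: 21.1 V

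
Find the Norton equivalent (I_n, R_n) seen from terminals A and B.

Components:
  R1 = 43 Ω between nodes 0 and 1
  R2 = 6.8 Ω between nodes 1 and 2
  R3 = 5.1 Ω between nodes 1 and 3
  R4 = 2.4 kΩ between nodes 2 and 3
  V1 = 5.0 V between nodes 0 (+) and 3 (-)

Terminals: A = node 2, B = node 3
Find the Thévenin equivalent first; then I_n = V_th/R_th and R_n = R_th.
Step 1 — V_th is the open-circuit voltage V_A - V_B (nothing connected across the terminals).
Nodal analysis, taking node 3 as the 0 V reference.
Source V1 fixes V_0 = 5 V.
KCL at each unknown node (sum of currents leaving = 0; resistances in Ω):
  Node 1: (V_1 - 5)/43 + (V_1 - V_2)/6.8 + (V_1 - 0)/5.1 = 0
  Node 2: (V_2 - V_1)/6.8 + (V_2 - 0)/2400 = 0
Collecting terms (coefficients in siemens):
  0.3664·V_1 - 0.1471·V_2 = 0.1163
  0.1475·V_2 - 0.1471·V_1 = 0
Determinant D = (0.3664)(0.1475) - (-0.1471)(-0.1471) = 0.03241
V_1 = [(0.1163)(0.1475) - (-0.1471)(0)]/D = 0.5291 V
V_2 = [(0.3664)(0) - (0.1163)(-0.1471)]/D = 0.5276 V
V_th = V_2 - V_3 = 0.5276 - 0 = 0.5276 V
Step 2 — R_th: zero the source — replace V1 by a short circuit (node 3 merges into node 0) — and find the resistance seen between A (node 2) and B (node 0).
Reduce the network between node 2 (A) and node 0 (B) by series/parallel combination:
  Rp1 = R1 ‖ R3 (parallel, both between nodes 0 and 1) = 1/(1/43 + 1/5.1) = 4.559 Ω
  Rs1 = R2 + Rp1 (series, joined only at node 1) = 6.8 + 4.559 = 11.36 Ω
  Rp2 = R4 ‖ Rs1 (parallel, both between nodes 0 and 2) = 1/(1/2400 + 1/11.36) = 11.31 Ω
R_th = 11.31 Ω
I_n = V_th/R_th = 0.5276/11.31 = 0.04667 A, and R_n = R_th = 11.31 Ω

Final answer: I_n = 0.04667 A, R_n = 11.31 Ω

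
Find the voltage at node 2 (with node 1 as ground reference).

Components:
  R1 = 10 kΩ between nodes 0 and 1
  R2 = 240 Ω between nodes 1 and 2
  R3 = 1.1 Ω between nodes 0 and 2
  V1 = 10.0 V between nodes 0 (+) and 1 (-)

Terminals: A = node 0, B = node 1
Nodal analysis, taking node 1 as the 0 V reference.
Source V1 fixes V_0 = 10 V.
KCL at each unknown node (sum of currents leaving = 0; resistances in Ω):
  Node 2: (V_2 - 0)/240 + (V_2 - 10)/1.1 = 0
Collecting terms: 0.9133 × V_2 = 9.091  =>  V_2 = 9.954 V
The requested potential is V_2 = 9.954 V.

Final answer: V_2 = 9.954 V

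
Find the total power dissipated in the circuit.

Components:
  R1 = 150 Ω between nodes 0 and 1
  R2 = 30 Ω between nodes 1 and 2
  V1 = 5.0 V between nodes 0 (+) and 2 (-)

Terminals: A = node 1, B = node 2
Nodal analysis, taking node 2 as the 0 V reference.
Source V1 fixes V_0 = 5 V.
KCL at each unknown node (sum of currents leaving = 0; resistances in Ω):
  Node 1: (V_1 - 5)/150 + (V_1 - 0)/30 = 0
Collecting terms: 0.04 × V_1 = 0.03333  =>  V_1 = 0.8333 V
Power in each resistor, P = (ΔV)²/R:
  P_R1 = (5 - 0.8333)²/150 = 0.1157 W
  P_R2 = (0.8333 - 0)²/30 = 0.02315 W
P_total = P_R1 + P_R2 = 0.1389 W

Final answer: 0.1389 W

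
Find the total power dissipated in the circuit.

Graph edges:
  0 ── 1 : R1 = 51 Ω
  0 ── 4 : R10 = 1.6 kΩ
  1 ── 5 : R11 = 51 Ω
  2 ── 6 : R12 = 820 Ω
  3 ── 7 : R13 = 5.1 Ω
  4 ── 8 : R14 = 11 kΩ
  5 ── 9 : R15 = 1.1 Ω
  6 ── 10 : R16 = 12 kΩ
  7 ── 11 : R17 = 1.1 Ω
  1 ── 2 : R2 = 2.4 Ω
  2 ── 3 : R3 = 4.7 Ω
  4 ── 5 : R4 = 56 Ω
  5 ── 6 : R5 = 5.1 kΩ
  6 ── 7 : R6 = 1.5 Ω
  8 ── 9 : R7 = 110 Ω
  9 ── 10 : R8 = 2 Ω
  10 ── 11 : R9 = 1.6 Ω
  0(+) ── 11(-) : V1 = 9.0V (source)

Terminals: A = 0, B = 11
Nodal analysis, taking node 11 as the 0 V reference.
Source V1 fixes V_0 = 9 V.
KCL at each unknown node (sum of currents leaving = 0; resistances in Ω):
  Node 1: (V_1 - 9)/51 + (V_1 - V_2)/2.4 + (V_1 - V_5)/51 = 0
  Node 2: (V_2 - V_1)/2.4 + (V_2 - V_3)/4.7 + (V_2 - V_6)/820 = 0
  Node 3: (V_3 - V_2)/4.7 + (V_3 - V_7)/5.1 = 0
  Node 4: (V_4 - V_5)/56 + (V_4 - 9)/1600 + (V_4 - V_8)/11000 = 0
  Node 5: (V_5 - V_4)/56 + (V_5 - V_6)/5100 + (V_5 - V_1)/51 + (V_5 - V_9)/1.1 = 0
  Node 6: (V_6 - V_5)/5100 + (V_6 - V_7)/1.5 + (V_6 - V_2)/820 + (V_6 - V_10)/12000 = 0
  Node 7: (V_7 - V_6)/1.5 + (V_7 - V_3)/5.1 + (V_7 - 0)/1.1 = 0
  Node 8: (V_8 - V_9)/110 + (V_8 - V_4)/11000 = 0
  Node 9: (V_9 - V_8)/110 + (V_9 - V_10)/2 + (V_9 - V_5)/1.1 = 0
  Node 10: (V_10 - V_9)/2 + (V_10 - 0)/1.6 + (V_10 - V_6)/12000 = 0
Collecting terms (coefficients in siemens):
  0.4559·V_1 - 0.4167·V_2 - 0.01961·V_5 = 0.1765
  0.6307·V_2 - 0.4167·V_1 - 0.2128·V_3 - 0.00122·V_6 = 0
  0.4088·V_3 - 0.2128·V_2 - 0.1961·V_7 = 0
  0.01857·V_4 - 0.01786·V_5 - 0.00009091·V_8 = 0.005625
  0.9468·V_5 - 0.01961·V_1 - 0.01786·V_4 - 0.0001961·V_6 - 0.9091·V_9 = 0
  0.6682·V_6 - 0.00122·V_2 - 0.0001961·V_5 - 0.6667·V_7 - 0.00008333·V_10 = 0
  1.772·V_7 - 0.1961·V_3 - 0.6667·V_6 = 0
  0.009182·V_8 - 0.00009091·V_4 - 0.009091·V_9 = 0
  1.418·V_9 - 0.9091·V_5 - 0.009091·V_8 - 0.5·V_10 = 0
  1.125·V_10 - 0.00008333·V_6 - 0.5·V_9 = 0
Solving these 10 simultaneous equations (Gaussian elimination) gives:
  V_1 = 1.56 V, V_2 = 1.276 V, V_3 = 0.7265 V, V_4 = 0.4521 V
  V_5 = 0.1546 V, V_6 = 0.1322 V, V_7 = 0.1302 V, V_8 = 0.1217 V
  V_9 = 0.1184 V, V_10 = 0.05264 V
Power in each resistor, P = (ΔV)²/R:
  P_R1 = (9 - 1.56)²/51 = 1.085 W
  P_R2 = (1.56 - 1.276)²/2.4 = 0.0336 W
  P_R3 = (1.276 - 0.7265)²/4.7 = 0.06426 W
  P_R4 = (0.4521 - 0.1546)²/56 = 0.00158 W
  P_R5 = (0.1546 - 0.1322)²/5100 = 0.0000000979 W
  P_R6 = (0.1322 - 0.1302)²/1.5 = 0.000002909 W
  P_R7 = (0.1217 - 0.1184)²/110 = 0.00000009921 W
  P_R8 = (0.1184 - 0.05264)²/2 = 0.002164 W
  P_R9 = (0.05264 - 0)²/1.6 = 0.001732 W
  P_R10 = (9 - 0.4521)²/1600 = 0.04567 W
  P_R11 = (1.56 - 0.1546)²/51 = 0.03873 W
  P_R12 = (1.276 - 0.1322)²/820 = 0.001596 W
  P_R13 = (0.7265 - 0.1302)²/5.1 = 0.06973 W
  P_R14 = (0.4521 - 0.1217)²/11000 = 0.000009921 W
  P_R15 = (0.1546 - 0.1184)²/1.1 = 0.001188 W
  P_R16 = (0.1322 - 0.05264)²/12000 = 0.000000528 W
  P_R17 = (0.1302 - 0)²/1.1 = 0.0154 W
P_total = P_R1 + P_R2 + P_R3 + P_R4 + P_R5 + P_R6 + P_R7 + P_R8 + P_R9 + P_R10 + P_R11 + P_R12 + P_R13 + P_R14 + P_R15 + P_R16 + P_R17 = 1.361 W

Final answer: 1.361 W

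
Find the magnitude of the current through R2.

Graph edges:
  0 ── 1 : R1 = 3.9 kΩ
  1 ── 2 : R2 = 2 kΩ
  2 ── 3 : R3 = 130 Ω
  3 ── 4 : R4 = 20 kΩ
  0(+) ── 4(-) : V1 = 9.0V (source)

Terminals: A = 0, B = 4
Nodal analysis, taking node 4 as the 0 V reference.
Source V1 fixes V_0 = 9 V.
KCL at each unknown node (sum of currents leaving = 0; resistances in Ω):
  Node 1: (V_1 - 9)/3900 + (V_1 - V_2)/2000 = 0
  Node 2: (V_2 - V_1)/2000 + (V_2 - V_3)/130 = 0
  Node 3: (V_3 - V_2)/130 + (V_3 - 0)/20000 = 0
Collecting terms (coefficients in siemens):
  0.0007564·V_1 - 0.0005·V_2 = 0.002308
  0.008192·V_2 - 0.0005·V_1 - 0.007692·V_3 = 0
  0.007742·V_3 - 0.007692·V_2 = 0
Solving these 3 simultaneous equations (Gaussian elimination) gives:
  V_1 = 7.652 V, V_2 = 6.96 V, V_3 = 6.915 V
I_R2 = (V_1 - V_2)/R2 = (7.652 - 6.96)/2000 = 0.0003458 A
|I_R2| = 0.0003458 A

Final answer: |I_R2| = 0.0003458 A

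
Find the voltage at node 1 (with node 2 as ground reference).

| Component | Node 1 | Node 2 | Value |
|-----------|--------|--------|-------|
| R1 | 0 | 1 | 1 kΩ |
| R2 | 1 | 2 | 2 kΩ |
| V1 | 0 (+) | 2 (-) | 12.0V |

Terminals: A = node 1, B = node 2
Nodal analysis, taking node 2 as the 0 V reference.
Source V1 fixes V_0 = 12 V.
KCL at each unknown node (sum of currents leaving = 0; resistances in Ω):
  Node 1: (V_1 - 12)/1000 + (V_1 - 0)/2000 = 0
Collecting terms: 0.0015 × V_1 = 0.012  =>  V_1 = 8 V
The requested potential is V_1 = 8 V.

Final answer: V_1 = 8 V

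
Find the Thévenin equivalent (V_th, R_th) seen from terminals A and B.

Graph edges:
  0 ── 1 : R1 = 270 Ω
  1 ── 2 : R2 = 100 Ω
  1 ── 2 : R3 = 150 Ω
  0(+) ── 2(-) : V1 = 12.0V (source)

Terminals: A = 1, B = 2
Step 1 — V_th is the open-circuit voltage V_A - V_B (nothing connected across the terminals).
Nodal analysis, taking node 2 as the 0 V reference.
Source V1 fixes V_0 = 12 V.
KCL at each unknown node (sum of currents leaving = 0; resistances in Ω):
  Node 1: (V_1 - 12)/270 + (V_1 - 0)/100 + (V_1 - 0)/150 = 0
Collecting terms: 0.02037 × V_1 = 0.04444  =>  V_1 = 2.182 V
V_th = V_1 - V_2 = 2.182 - 0 = 2.182 V
Step 2 — R_th: zero the source — replace V1 by a short circuit (node 2 merges into node 0) — and find the resistance seen between A (node 1) and B (node 0).
Reduce the network between node 1 (A) and node 0 (B) by series/parallel combination:
  Rp1 = R1 ‖ R2 ‖ R3 (parallel, all between nodes 0 and 1) = 1/(1/270 + 1/100 + 1/150) = 49.09 Ω
R_th = 49.09 Ω

Final answer: V_th = 2.182 V, R_th = 49.09 Ω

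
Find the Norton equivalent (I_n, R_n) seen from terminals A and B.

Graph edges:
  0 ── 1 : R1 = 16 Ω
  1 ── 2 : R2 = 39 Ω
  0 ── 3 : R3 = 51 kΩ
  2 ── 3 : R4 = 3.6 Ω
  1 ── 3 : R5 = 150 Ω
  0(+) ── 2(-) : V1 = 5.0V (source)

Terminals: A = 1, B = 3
Find the Thévenin equivalent first; then I_n = V_th/R_th and R_n = R_th.
Step 1 — V_th is the open-circuit voltage V_A - V_B (nothing connected across the terminals).
Nodal analysis, taking node 2 as the 0 V reference.
Source V1 fixes V_0 = 5 V.
KCL at each unknown node (sum of currents leaving = 0; resistances in Ω):
  Node 1: (V_1 - 5)/16 + (V_1 - 0)/39 + (V_1 - V_3)/150 = 0
  Node 3: (V_3 - 5)/51000 + (V_3 - 0)/3.6 + (V_3 - V_1)/150 = 0
Collecting terms (coefficients in siemens):
  0.09481·V_1 - 0.006667·V_3 = 0.3125
  0.2845·V_3 - 0.006667·V_1 = 0.00009804
Determinant D = (0.09481)(0.2845) - (-0.006667)(-0.006667) = 0.02692
V_1 = [(0.3125)(0.2845) - (-0.006667)(0.00009804)]/D = 3.302 V
V_3 = [(0.09481)(0.00009804) - (0.3125)(-0.006667)]/D = 0.07772 V
V_th = V_1 - V_3 = 3.302 - 0.07772 = 3.224 V
Step 2 — R_th: zero the source — replace V1 by a short circuit (node 2 merges into node 0) — and find the resistance seen between A (node 1) and B (node 3).
Reduce the network between node 1 (A) and node 3 (B) by series/parallel combination:
  Rp1 = R1 ‖ R2 (parallel, both between nodes 0 and 1) = 1/(1/16 + 1/39) = 11.35 Ω
  Rp2 = R3 ‖ R4 (parallel, both between nodes 0 and 3) = 1/(1/51000 + 1/3.6) = 3.6 Ω
  Rs1 = Rp1 + Rp2 (series, joined only at node 0) = 11.35 + 3.6 = 14.95 Ω
  Rp3 = R5 ‖ Rs1 (parallel, both between nodes 1 and 3) = 1/(1/150 + 1/14.95) = 13.59 Ω
R_th = 13.59 Ω
I_n = V_th/R_th = 3.224/13.59 = 0.2372 A, and R_n = R_th = 13.59 Ω

Final answer: I_n = 0.2372 A, R_n = 13.59 Ω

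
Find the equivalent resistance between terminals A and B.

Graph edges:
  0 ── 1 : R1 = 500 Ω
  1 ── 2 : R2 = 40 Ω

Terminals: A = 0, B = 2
Reduce the network between node 0 (A) and node 2 (B) by series/parallel combination:
  Rs1 = R1 + R2 (series, joined only at node 1) = 500 + 40 = 540 Ω
R_eq = 540 Ω

Final answer: 540 Ω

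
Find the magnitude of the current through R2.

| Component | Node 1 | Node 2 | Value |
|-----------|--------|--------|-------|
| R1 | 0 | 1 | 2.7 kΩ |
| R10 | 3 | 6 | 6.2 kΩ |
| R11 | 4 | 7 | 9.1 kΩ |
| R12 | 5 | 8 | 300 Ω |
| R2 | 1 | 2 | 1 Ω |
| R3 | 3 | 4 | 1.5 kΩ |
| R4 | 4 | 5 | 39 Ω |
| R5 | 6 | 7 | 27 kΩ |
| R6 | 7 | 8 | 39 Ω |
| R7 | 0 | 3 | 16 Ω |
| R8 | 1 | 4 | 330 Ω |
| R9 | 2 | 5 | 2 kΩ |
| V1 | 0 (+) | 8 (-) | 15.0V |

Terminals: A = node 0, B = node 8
Nodal analysis, taking node 8 as the 0 V reference.
Source V1 fixes V_0 = 15 V.
KCL at each unknown node (sum of currents leaving = 0; resistances in Ω):
  Node 1: (V_1 - 15)/2700 + (V_1 - V_2)/1 + (V_1 - V_4)/330 = 0
  Node 2: (V_2 - V_1)/1 + (V_2 - V_5)/2000 = 0
  Node 3: (V_3 - V_4)/1500 + (V_3 - 15)/16 + (V_3 - V_6)/6200 = 0
  Node 4: (V_4 - V_3)/1500 + (V_4 - V_5)/39 + (V_4 - V_1)/330 + (V_4 - V_7)/9100 = 0
  Node 5: (V_5 - V_4)/39 + (V_5 - V_2)/2000 + (V_5 - 0)/300 = 0
  Node 6: (V_6 - V_7)/27000 + (V_6 - V_3)/6200 = 0
  Node 7: (V_7 - V_6)/27000 + (V_7 - 0)/39 + (V_7 - V_4)/9100 = 0
Collecting terms (coefficients in siemens):
  1.003·V_1 - 1·V_2 - 0.00303·V_4 = 0.005556
  1·V_2 - 1·V_1 - 0.0005·V_5 = 0
  0.06333·V_3 - 0.0006667·V_4 - 0.0001613·V_6 = 0.9375
  0.02945·V_4 - 0.00303·V_1 - 0.0006667·V_3 - 0.02564·V_5 - 0.0001099·V_7 = 0
  0.02947·V_5 - 0.0005·V_2 - 0.02564·V_4 = 0
  0.0001983·V_6 - 0.0001613·V_3 - 0.00003704·V_7 = 0
  0.02579·V_7 - 0.0001099·V_4 - 0.00003704·V_6 = 0
Solving these 7 simultaneous equations (Gaussian elimination) gives:
  V_1 = 4.69 V, V_2 = 4.689 V, V_3 = 14.87 V, V_4 = 3.665 V
  V_5 = 3.268 V, V_6 = 12.1 V, V_7 = 0.033 V
I_R2 = (V_1 - V_2)/R2 = (4.69 - 4.689)/1 = 0.0007109 A
|I_R2| = 0.0007109 A

Final answer: |I_R2| = 0.0007109 A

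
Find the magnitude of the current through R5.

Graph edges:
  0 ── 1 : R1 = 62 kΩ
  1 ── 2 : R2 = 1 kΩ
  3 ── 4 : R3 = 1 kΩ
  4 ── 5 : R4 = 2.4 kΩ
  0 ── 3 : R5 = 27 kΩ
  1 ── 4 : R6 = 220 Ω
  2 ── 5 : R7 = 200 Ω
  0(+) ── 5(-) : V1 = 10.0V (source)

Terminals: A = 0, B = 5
Nodal analysis, taking node 5 as the 0 V reference.
Source V1 fixes V_0 = 10 V.
KCL at each unknown node (sum of currents leaving = 0; resistances in Ω):
  Node 1: (V_1 - 10)/62000 + (V_1 - V_2)/1000 + (V_1 - V_4)/220 = 0
  Node 2: (V_2 - V_1)/1000 + (V_2 - 0)/200 = 0
  Node 3: (V_3 - V_4)/1000 + (V_3 - 10)/27000 = 0
  Node 4: (V_4 - V_3)/1000 + (V_4 - 0)/2400 + (V_4 - V_1)/220 = 0
Collecting terms (coefficients in siemens):
  0.005562·V_1 - 0.001·V_2 - 0.004545·V_4 = 0.0001613
  0.006·V_2 - 0.001·V_1 = 0
  0.001037·V_3 - 0.001·V_4 = 0.0003704
  0.005962·V_4 - 0.004545·V_1 - 0.001·V_3 = 0
Solving these 4 simultaneous equations (Gaussian elimination) gives:
  V_1 = 0.3855 V, V_2 = 0.06425 V, V_3 = 0.7642 V, V_4 = 0.4221 V
I_R5 = (V_0 - V_3)/R5 = (10 - 0.7642)/27000 = 0.0003421 A
|I_R5| = 0.0003421 A

Final answer: |I_R5| = 0.0003421 A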